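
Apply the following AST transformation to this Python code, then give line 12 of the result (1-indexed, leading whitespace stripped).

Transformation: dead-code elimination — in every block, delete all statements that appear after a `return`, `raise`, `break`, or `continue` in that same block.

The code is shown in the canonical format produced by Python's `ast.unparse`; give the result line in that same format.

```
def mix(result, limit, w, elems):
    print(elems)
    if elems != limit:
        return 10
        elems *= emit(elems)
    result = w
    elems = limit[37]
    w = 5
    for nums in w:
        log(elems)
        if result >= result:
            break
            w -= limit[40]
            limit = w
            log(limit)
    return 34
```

return 34

Transformed code:
def mix(result, limit, w, elems):
    print(elems)
    if elems != limit:
        return 10
    result = w
    elems = limit[37]
    w = 5
    for nums in w:
        log(elems)
        if result >= result:
            break
    return 34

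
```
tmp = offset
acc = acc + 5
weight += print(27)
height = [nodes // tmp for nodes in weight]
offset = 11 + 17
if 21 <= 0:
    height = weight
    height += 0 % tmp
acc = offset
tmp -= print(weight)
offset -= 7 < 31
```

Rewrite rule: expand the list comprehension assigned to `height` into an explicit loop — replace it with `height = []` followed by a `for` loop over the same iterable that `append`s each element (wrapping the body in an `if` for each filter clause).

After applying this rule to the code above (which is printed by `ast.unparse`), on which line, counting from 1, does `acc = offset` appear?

Transformed code:
tmp = offset
acc = acc + 5
weight += print(27)
height = []
for nodes in weight:
    height.append(nodes // tmp)
offset = 11 + 17
if 21 <= 0:
    height = weight
    height += 0 % tmp
acc = offset
tmp -= print(weight)
offset -= 7 < 31

11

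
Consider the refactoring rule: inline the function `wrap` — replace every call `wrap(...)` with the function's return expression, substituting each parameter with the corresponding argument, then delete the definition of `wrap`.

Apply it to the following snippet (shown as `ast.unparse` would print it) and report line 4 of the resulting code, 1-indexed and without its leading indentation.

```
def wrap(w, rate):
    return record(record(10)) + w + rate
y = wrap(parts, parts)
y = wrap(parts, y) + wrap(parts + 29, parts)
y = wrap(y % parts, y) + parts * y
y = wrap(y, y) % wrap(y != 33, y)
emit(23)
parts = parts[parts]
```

y = (record(record(10)) + y + y) % (record(record(10)) + (y != 33) + y)

Transformed code:
y = record(record(10)) + parts + parts
y = record(record(10)) + parts + y + (record(record(10)) + (parts + 29) + parts)
y = record(record(10)) + y % parts + y + parts * y
y = (record(record(10)) + y + y) % (record(record(10)) + (y != 33) + y)
emit(23)
parts = parts[parts]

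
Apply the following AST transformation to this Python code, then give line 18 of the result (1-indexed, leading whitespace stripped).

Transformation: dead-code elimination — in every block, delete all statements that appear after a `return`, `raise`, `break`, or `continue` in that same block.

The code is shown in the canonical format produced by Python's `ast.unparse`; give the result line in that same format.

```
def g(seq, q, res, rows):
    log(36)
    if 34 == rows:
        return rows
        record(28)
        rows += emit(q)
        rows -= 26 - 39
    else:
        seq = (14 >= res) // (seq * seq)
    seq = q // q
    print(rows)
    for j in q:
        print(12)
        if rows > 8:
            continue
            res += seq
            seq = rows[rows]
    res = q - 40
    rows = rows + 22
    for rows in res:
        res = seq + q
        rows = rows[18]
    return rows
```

return rows

Transformed code:
def g(seq, q, res, rows):
    log(36)
    if 34 == rows:
        return rows
    else:
        seq = (14 >= res) // (seq * seq)
    seq = q // q
    print(rows)
    for j in q:
        print(12)
        if rows > 8:
            continue
    res = q - 40
    rows = rows + 22
    for rows in res:
        res = seq + q
        rows = rows[18]
    return rows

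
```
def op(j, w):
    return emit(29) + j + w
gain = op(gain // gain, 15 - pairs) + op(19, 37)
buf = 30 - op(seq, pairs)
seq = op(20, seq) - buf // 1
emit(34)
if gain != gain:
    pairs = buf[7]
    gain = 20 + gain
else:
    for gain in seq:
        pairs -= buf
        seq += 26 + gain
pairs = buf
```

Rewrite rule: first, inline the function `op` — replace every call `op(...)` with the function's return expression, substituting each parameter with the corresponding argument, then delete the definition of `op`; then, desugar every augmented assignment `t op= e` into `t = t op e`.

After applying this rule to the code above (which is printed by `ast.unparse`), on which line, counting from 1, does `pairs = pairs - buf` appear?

Transformed code:
gain = emit(29) + gain // gain + (15 - pairs) + (emit(29) + 19 + 37)
buf = 30 - (emit(29) + seq + pairs)
seq = emit(29) + 20 + seq - buf // 1
emit(34)
if gain != gain:
    pairs = buf[7]
    gain = 20 + gain
else:
    for gain in seq:
        pairs = pairs - buf
        seq = seq + (26 + gain)
pairs = buf

10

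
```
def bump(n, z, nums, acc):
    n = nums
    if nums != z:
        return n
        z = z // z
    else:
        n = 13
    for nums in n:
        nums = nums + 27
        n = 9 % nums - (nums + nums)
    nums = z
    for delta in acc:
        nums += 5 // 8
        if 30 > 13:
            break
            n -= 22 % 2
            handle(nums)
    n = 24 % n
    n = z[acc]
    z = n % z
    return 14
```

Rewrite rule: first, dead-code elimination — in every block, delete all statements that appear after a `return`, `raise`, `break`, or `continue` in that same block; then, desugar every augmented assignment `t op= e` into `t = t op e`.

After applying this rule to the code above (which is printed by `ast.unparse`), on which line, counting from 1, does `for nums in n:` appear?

7

Transformed code:
def bump(n, z, nums, acc):
    n = nums
    if nums != z:
        return n
    else:
        n = 13
    for nums in n:
        nums = nums + 27
        n = 9 % nums - (nums + nums)
    nums = z
    for delta in acc:
        nums = nums + 5 // 8
        if 30 > 13:
            break
    n = 24 % n
    n = z[acc]
    z = n % z
    return 14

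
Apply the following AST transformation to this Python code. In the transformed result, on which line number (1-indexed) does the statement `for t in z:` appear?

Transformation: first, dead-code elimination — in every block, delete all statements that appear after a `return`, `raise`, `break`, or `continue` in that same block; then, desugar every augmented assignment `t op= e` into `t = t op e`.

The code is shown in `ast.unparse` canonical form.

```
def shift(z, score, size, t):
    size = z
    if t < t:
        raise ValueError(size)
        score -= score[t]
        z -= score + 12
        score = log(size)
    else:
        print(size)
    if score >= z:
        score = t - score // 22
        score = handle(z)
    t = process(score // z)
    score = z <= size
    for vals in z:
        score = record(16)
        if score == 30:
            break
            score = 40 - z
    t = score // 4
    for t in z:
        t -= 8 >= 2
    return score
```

17

Transformed code:
def shift(z, score, size, t):
    size = z
    if t < t:
        raise ValueError(size)
    else:
        print(size)
    if score >= z:
        score = t - score // 22
        score = handle(z)
    t = process(score // z)
    score = z <= size
    for vals in z:
        score = record(16)
        if score == 30:
            break
    t = score // 4
    for t in z:
        t = t - (8 >= 2)
    return score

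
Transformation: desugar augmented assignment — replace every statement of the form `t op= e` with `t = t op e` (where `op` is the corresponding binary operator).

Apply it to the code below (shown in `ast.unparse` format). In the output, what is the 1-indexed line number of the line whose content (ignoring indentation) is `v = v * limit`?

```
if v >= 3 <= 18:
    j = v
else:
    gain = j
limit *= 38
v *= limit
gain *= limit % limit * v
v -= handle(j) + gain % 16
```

6

Transformed code:
if v >= 3 <= 18:
    j = v
else:
    gain = j
limit = limit * 38
v = v * limit
gain = gain * (limit % limit * v)
v = v - (handle(j) + gain % 16)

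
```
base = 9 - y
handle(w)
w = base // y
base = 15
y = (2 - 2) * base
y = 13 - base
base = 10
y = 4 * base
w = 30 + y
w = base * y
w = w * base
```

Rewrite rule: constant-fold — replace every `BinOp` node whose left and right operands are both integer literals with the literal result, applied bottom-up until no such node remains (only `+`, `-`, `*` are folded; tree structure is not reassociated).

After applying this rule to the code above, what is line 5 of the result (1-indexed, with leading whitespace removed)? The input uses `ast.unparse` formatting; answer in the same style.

Transformed code:
base = 9 - y
handle(w)
w = base // y
base = 15
y = 0 * base
y = 13 - base
base = 10
y = 4 * base
w = 30 + y
w = base * y
w = w * base

y = 0 * base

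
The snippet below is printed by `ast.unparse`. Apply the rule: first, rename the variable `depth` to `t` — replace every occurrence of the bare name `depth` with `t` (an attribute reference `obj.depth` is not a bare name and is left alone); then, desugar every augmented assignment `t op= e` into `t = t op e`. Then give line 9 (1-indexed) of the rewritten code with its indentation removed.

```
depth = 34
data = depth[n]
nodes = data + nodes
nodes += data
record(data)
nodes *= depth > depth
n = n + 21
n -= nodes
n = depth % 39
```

n = t % 39

Transformed code:
t = 34
data = t[n]
nodes = data + nodes
nodes = nodes + data
record(data)
nodes = nodes * (t > t)
n = n + 21
n = n - nodes
n = t % 39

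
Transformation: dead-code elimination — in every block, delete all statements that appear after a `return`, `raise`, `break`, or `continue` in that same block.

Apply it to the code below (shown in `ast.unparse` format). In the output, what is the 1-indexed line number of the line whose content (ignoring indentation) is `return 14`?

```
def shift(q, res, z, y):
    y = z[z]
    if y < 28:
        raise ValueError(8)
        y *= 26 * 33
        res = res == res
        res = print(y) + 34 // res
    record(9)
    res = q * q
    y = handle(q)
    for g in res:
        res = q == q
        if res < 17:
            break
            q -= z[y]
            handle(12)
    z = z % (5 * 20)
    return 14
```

Transformed code:
def shift(q, res, z, y):
    y = z[z]
    if y < 28:
        raise ValueError(8)
    record(9)
    res = q * q
    y = handle(q)
    for g in res:
        res = q == q
        if res < 17:
            break
    z = z % (5 * 20)
    return 14

13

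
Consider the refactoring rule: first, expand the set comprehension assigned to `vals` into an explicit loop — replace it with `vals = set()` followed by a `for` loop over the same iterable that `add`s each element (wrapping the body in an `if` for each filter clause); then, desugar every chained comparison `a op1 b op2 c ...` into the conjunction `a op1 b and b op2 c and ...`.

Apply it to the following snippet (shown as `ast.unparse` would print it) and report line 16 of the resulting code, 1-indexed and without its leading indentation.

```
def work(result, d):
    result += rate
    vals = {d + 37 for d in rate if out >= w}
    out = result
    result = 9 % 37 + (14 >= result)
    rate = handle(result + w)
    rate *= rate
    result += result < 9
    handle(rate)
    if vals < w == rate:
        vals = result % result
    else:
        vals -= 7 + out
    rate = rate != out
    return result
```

Transformed code:
def work(result, d):
    result += rate
    vals = set()
    for d in rate:
        if out >= w:
            vals.add(d + 37)
    out = result
    result = 9 % 37 + (14 >= result)
    rate = handle(result + w)
    rate *= rate
    result += result < 9
    handle(rate)
    if vals < w and w == rate:
        vals = result % result
    else:
        vals -= 7 + out
    rate = rate != out
    return result

vals -= 7 + out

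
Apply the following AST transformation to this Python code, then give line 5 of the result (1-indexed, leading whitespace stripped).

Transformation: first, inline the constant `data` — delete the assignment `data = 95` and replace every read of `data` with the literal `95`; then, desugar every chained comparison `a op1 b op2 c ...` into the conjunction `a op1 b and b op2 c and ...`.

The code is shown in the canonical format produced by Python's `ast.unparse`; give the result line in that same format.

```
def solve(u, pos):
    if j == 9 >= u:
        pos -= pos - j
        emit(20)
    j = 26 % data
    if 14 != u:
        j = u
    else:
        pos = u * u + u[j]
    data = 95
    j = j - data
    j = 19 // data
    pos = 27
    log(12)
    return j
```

Transformed code:
def solve(u, pos):
    if j == 9 and 9 >= u:
        pos -= pos - j
        emit(20)
    j = 26 % 95
    if 14 != u:
        j = u
    else:
        pos = u * u + u[j]
    j = j - 95
    j = 19 // 95
    pos = 27
    log(12)
    return j

j = 26 % 95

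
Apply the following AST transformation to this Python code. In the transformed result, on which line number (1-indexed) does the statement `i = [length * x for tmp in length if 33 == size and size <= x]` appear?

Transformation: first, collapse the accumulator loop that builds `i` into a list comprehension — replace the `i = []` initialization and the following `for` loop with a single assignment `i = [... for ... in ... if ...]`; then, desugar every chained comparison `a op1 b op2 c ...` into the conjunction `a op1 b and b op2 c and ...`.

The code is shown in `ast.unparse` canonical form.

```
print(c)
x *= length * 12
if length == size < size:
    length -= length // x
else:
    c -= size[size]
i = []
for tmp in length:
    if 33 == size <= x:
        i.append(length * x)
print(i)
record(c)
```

7

Transformed code:
print(c)
x *= length * 12
if length == size and size < size:
    length -= length // x
else:
    c -= size[size]
i = [length * x for tmp in length if 33 == size and size <= x]
print(i)
record(c)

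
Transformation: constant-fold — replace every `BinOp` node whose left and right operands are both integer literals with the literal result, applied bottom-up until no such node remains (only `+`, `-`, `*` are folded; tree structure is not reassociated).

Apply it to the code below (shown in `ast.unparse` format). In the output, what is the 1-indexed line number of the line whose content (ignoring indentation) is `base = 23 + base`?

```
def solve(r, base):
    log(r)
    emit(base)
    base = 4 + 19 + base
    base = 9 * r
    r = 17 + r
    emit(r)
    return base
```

Transformed code:
def solve(r, base):
    log(r)
    emit(base)
    base = 23 + base
    base = 9 * r
    r = 17 + r
    emit(r)
    return base

4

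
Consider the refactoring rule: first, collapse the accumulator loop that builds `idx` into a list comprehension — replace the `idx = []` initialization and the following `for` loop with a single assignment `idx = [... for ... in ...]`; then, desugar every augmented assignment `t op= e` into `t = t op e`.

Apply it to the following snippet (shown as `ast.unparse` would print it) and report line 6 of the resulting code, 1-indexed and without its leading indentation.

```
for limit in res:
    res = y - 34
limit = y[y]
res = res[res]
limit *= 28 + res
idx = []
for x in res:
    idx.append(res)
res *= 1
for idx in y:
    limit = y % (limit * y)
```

idx = [res for x in res]

Transformed code:
for limit in res:
    res = y - 34
limit = y[y]
res = res[res]
limit = limit * (28 + res)
idx = [res for x in res]
res = res * 1
for idx in y:
    limit = y % (limit * y)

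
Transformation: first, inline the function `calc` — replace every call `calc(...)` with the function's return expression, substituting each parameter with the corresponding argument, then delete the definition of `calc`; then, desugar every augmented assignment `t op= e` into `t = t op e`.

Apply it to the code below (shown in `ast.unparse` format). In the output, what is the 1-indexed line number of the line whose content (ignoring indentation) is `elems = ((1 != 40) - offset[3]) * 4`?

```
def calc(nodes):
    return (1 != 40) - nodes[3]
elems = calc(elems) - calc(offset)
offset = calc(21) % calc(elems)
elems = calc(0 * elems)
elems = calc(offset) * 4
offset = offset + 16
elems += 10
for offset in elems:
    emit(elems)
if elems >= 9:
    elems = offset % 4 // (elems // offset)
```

Transformed code:
elems = (1 != 40) - elems[3] - ((1 != 40) - offset[3])
offset = ((1 != 40) - 21[3]) % ((1 != 40) - elems[3])
elems = (1 != 40) - (0 * elems)[3]
elems = ((1 != 40) - offset[3]) * 4
offset = offset + 16
elems = elems + 10
for offset in elems:
    emit(elems)
if elems >= 9:
    elems = offset % 4 // (elems // offset)

4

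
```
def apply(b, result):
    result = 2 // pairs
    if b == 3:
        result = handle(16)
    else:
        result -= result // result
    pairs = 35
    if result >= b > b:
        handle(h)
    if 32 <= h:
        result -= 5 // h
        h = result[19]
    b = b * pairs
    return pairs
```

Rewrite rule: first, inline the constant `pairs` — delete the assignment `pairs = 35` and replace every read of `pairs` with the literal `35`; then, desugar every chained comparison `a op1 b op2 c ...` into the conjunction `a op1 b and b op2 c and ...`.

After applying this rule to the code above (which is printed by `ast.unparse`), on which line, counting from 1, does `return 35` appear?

Transformed code:
def apply(b, result):
    result = 2 // 35
    if b == 3:
        result = handle(16)
    else:
        result -= result // result
    if result >= b and b > b:
        handle(h)
    if 32 <= h:
        result -= 5 // h
        h = result[19]
    b = b * 35
    return 35

13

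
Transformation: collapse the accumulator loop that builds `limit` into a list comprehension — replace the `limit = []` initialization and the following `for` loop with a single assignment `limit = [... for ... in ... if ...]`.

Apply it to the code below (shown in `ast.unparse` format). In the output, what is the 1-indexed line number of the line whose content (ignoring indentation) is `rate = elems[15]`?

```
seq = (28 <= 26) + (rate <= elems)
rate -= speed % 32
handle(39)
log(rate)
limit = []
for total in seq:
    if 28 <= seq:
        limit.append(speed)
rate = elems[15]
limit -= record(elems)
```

Transformed code:
seq = (28 <= 26) + (rate <= elems)
rate -= speed % 32
handle(39)
log(rate)
limit = [speed for total in seq if 28 <= seq]
rate = elems[15]
limit -= record(elems)

6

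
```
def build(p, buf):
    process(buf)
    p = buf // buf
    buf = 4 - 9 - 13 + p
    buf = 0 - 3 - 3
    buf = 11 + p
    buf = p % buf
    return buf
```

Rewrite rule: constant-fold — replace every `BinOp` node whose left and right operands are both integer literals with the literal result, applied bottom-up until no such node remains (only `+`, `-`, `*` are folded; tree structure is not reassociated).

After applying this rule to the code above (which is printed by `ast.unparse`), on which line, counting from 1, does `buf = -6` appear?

Transformed code:
def build(p, buf):
    process(buf)
    p = buf // buf
    buf = -18 + p
    buf = -6
    buf = 11 + p
    buf = p % buf
    return buf

5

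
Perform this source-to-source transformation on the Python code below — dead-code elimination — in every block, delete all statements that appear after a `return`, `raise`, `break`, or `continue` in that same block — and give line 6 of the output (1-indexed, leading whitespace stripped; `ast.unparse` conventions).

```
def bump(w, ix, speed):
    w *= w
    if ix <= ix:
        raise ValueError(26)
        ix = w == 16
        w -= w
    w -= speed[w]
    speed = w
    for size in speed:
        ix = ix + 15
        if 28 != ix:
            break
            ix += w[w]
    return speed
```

Transformed code:
def bump(w, ix, speed):
    w *= w
    if ix <= ix:
        raise ValueError(26)
    w -= speed[w]
    speed = w
    for size in speed:
        ix = ix + 15
        if 28 != ix:
            break
    return speed

speed = w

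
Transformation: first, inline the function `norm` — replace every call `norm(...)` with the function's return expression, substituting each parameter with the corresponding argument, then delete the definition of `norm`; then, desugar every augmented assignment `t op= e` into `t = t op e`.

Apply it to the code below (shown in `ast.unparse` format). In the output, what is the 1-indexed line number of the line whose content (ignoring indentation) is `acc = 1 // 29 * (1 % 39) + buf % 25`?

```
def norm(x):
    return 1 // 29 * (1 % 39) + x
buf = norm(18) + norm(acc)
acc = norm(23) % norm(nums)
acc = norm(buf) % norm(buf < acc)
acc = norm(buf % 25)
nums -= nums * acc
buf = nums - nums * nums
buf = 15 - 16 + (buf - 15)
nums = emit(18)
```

4

Transformed code:
buf = 1 // 29 * (1 % 39) + 18 + (1 // 29 * (1 % 39) + acc)
acc = (1 // 29 * (1 % 39) + 23) % (1 // 29 * (1 % 39) + nums)
acc = (1 // 29 * (1 % 39) + buf) % (1 // 29 * (1 % 39) + (buf < acc))
acc = 1 // 29 * (1 % 39) + buf % 25
nums = nums - nums * acc
buf = nums - nums * nums
buf = 15 - 16 + (buf - 15)
nums = emit(18)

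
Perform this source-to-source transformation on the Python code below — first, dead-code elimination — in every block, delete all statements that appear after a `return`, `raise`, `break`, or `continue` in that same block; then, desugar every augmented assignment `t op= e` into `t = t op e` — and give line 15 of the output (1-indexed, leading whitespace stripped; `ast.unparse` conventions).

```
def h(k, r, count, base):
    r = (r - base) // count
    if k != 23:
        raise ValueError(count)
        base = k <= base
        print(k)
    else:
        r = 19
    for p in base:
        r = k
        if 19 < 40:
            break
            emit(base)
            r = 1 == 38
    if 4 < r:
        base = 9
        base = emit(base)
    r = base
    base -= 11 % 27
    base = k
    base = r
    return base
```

base = base - 11 % 27

Transformed code:
def h(k, r, count, base):
    r = (r - base) // count
    if k != 23:
        raise ValueError(count)
    else:
        r = 19
    for p in base:
        r = k
        if 19 < 40:
            break
    if 4 < r:
        base = 9
        base = emit(base)
    r = base
    base = base - 11 % 27
    base = k
    base = r
    return base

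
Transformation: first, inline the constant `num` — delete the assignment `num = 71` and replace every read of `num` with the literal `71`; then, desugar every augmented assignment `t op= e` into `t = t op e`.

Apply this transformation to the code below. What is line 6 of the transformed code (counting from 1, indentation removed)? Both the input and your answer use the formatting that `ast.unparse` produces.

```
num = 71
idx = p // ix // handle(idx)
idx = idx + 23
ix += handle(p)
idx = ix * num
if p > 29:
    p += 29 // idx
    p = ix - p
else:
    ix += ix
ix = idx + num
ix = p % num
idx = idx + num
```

Transformed code:
idx = p // ix // handle(idx)
idx = idx + 23
ix = ix + handle(p)
idx = ix * 71
if p > 29:
    p = p + 29 // idx
    p = ix - p
else:
    ix = ix + ix
ix = idx + 71
ix = p % 71
idx = idx + 71

p = p + 29 // idx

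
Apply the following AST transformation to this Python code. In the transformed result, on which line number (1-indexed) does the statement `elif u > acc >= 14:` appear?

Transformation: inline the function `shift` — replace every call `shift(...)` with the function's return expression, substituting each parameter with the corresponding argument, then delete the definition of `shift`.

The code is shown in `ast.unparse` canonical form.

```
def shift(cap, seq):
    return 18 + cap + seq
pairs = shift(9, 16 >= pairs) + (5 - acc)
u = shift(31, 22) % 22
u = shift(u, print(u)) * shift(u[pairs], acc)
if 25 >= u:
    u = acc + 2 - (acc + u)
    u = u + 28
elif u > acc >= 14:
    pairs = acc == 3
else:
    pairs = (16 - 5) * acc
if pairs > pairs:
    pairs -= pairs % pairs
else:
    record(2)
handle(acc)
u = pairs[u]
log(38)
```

Transformed code:
pairs = 18 + 9 + (16 >= pairs) + (5 - acc)
u = (18 + 31 + 22) % 22
u = (18 + u + print(u)) * (18 + u[pairs] + acc)
if 25 >= u:
    u = acc + 2 - (acc + u)
    u = u + 28
elif u > acc >= 14:
    pairs = acc == 3
else:
    pairs = (16 - 5) * acc
if pairs > pairs:
    pairs -= pairs % pairs
else:
    record(2)
handle(acc)
u = pairs[u]
log(38)

7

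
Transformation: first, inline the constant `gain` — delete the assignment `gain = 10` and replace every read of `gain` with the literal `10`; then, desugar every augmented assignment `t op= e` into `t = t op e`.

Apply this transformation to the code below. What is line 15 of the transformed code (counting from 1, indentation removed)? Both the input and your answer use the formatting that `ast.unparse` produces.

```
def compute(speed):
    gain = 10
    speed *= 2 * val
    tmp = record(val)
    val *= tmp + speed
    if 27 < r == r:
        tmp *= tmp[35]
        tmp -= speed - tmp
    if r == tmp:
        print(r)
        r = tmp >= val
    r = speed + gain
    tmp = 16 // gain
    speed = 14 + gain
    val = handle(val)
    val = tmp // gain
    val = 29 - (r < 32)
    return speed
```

Transformed code:
def compute(speed):
    speed = speed * (2 * val)
    tmp = record(val)
    val = val * (tmp + speed)
    if 27 < r == r:
        tmp = tmp * tmp[35]
        tmp = tmp - (speed - tmp)
    if r == tmp:
        print(r)
        r = tmp >= val
    r = speed + 10
    tmp = 16 // 10
    speed = 14 + 10
    val = handle(val)
    val = tmp // 10
    val = 29 - (r < 32)
    return speed

val = tmp // 10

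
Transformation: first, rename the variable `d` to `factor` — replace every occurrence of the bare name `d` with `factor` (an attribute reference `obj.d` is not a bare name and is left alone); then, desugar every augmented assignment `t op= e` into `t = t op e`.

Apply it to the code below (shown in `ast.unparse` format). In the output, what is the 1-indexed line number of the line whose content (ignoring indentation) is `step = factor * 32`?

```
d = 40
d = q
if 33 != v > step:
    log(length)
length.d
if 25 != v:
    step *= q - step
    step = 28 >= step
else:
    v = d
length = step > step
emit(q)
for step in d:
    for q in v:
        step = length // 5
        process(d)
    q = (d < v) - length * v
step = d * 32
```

18

Transformed code:
factor = 40
factor = q
if 33 != v > step:
    log(length)
length.d
if 25 != v:
    step = step * (q - step)
    step = 28 >= step
else:
    v = factor
length = step > step
emit(q)
for step in factor:
    for q in v:
        step = length // 5
        process(factor)
    q = (factor < v) - length * v
step = factor * 32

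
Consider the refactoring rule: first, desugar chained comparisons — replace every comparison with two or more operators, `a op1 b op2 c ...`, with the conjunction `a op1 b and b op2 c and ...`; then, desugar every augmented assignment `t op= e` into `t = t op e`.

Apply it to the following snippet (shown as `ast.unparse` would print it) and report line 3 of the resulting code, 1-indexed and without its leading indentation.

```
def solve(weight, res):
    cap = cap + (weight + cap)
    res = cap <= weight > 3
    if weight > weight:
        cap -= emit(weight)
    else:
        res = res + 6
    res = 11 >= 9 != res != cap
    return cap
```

Transformed code:
def solve(weight, res):
    cap = cap + (weight + cap)
    res = cap <= weight and weight > 3
    if weight > weight:
        cap = cap - emit(weight)
    else:
        res = res + 6
    res = 11 >= 9 and 9 != res and (res != cap)
    return cap

res = cap <= weight and weight > 3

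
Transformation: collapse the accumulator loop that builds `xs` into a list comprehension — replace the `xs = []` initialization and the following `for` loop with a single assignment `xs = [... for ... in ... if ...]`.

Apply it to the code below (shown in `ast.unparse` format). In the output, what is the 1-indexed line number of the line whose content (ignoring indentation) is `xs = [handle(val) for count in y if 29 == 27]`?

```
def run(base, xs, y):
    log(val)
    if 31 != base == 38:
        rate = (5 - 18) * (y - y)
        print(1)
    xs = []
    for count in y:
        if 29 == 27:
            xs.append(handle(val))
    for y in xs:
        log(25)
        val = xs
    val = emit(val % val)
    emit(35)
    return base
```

Transformed code:
def run(base, xs, y):
    log(val)
    if 31 != base == 38:
        rate = (5 - 18) * (y - y)
        print(1)
    xs = [handle(val) for count in y if 29 == 27]
    for y in xs:
        log(25)
        val = xs
    val = emit(val % val)
    emit(35)
    return base

6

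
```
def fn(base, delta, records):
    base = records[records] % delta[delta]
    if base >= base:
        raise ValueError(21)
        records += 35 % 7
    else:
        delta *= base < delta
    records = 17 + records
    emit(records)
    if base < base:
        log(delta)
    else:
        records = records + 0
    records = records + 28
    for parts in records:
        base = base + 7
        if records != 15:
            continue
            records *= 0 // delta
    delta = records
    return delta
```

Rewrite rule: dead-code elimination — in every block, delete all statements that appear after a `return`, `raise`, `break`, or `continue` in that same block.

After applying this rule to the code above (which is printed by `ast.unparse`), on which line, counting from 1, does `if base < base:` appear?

9

Transformed code:
def fn(base, delta, records):
    base = records[records] % delta[delta]
    if base >= base:
        raise ValueError(21)
    else:
        delta *= base < delta
    records = 17 + records
    emit(records)
    if base < base:
        log(delta)
    else:
        records = records + 0
    records = records + 28
    for parts in records:
        base = base + 7
        if records != 15:
            continue
    delta = records
    return delta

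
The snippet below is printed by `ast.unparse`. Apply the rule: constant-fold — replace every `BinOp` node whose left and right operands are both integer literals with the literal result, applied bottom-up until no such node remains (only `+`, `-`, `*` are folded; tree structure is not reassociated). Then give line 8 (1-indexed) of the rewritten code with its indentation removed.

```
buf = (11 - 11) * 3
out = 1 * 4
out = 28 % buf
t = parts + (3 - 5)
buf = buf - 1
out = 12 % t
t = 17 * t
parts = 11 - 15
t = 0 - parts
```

Transformed code:
buf = 0
out = 4
out = 28 % buf
t = parts + -2
buf = buf - 1
out = 12 % t
t = 17 * t
parts = -4
t = 0 - parts

parts = -4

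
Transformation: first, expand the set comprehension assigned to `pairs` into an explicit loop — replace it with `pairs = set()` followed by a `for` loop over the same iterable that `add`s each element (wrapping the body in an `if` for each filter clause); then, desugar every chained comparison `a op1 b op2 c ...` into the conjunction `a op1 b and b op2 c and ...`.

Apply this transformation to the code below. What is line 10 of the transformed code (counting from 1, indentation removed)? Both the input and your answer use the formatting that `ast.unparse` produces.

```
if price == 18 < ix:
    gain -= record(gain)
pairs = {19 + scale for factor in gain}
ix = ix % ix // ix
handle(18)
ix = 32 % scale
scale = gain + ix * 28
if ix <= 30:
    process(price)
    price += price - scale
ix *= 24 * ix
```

Transformed code:
if price == 18 and 18 < ix:
    gain -= record(gain)
pairs = set()
for factor in gain:
    pairs.add(19 + scale)
ix = ix % ix // ix
handle(18)
ix = 32 % scale
scale = gain + ix * 28
if ix <= 30:
    process(price)
    price += price - scale
ix *= 24 * ix

if ix <= 30:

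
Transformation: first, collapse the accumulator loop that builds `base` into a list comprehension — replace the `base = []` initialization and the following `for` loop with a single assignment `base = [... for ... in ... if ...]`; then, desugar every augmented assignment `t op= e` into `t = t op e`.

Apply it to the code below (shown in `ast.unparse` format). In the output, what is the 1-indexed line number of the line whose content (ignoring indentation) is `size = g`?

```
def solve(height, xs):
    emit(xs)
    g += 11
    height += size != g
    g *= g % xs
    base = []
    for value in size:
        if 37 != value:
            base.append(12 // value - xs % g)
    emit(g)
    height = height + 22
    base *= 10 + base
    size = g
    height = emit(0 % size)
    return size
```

Transformed code:
def solve(height, xs):
    emit(xs)
    g = g + 11
    height = height + (size != g)
    g = g * (g % xs)
    base = [12 // value - xs % g for value in size if 37 != value]
    emit(g)
    height = height + 22
    base = base * (10 + base)
    size = g
    height = emit(0 % size)
    return size

10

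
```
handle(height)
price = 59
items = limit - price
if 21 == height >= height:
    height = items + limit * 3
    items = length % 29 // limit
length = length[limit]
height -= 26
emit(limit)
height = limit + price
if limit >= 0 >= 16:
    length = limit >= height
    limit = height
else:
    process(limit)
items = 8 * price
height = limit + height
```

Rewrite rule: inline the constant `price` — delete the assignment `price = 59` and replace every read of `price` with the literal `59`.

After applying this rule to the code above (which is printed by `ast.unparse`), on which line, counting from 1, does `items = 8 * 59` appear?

15

Transformed code:
handle(height)
items = limit - 59
if 21 == height >= height:
    height = items + limit * 3
    items = length % 29 // limit
length = length[limit]
height -= 26
emit(limit)
height = limit + 59
if limit >= 0 >= 16:
    length = limit >= height
    limit = height
else:
    process(limit)
items = 8 * 59
height = limit + height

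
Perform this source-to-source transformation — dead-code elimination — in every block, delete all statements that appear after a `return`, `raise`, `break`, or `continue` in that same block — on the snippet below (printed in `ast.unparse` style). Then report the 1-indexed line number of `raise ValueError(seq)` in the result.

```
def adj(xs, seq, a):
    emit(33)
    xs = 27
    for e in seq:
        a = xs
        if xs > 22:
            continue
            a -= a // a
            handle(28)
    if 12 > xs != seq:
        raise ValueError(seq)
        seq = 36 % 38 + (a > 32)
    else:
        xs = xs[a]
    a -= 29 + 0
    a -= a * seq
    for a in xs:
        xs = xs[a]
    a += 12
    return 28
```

9

Transformed code:
def adj(xs, seq, a):
    emit(33)
    xs = 27
    for e in seq:
        a = xs
        if xs > 22:
            continue
    if 12 > xs != seq:
        raise ValueError(seq)
    else:
        xs = xs[a]
    a -= 29 + 0
    a -= a * seq
    for a in xs:
        xs = xs[a]
    a += 12
    return 28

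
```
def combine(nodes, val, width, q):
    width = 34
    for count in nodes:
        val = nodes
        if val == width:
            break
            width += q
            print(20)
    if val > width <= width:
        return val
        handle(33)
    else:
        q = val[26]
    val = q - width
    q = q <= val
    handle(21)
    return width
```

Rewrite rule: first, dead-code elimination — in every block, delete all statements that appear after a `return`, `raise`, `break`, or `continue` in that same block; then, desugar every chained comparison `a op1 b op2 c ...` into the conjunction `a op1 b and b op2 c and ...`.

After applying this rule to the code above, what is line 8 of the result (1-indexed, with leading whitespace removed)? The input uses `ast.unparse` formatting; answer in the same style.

Transformed code:
def combine(nodes, val, width, q):
    width = 34
    for count in nodes:
        val = nodes
        if val == width:
            break
    if val > width and width <= width:
        return val
    else:
        q = val[26]
    val = q - width
    q = q <= val
    handle(21)
    return width

return val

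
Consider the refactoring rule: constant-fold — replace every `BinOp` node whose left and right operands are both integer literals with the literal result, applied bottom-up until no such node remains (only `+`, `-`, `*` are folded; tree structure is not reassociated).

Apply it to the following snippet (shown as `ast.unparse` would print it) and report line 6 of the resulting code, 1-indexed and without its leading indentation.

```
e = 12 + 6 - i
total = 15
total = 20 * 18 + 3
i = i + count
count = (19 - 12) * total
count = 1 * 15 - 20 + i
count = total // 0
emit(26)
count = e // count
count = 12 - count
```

count = -5 + i

Transformed code:
e = 18 - i
total = 15
total = 363
i = i + count
count = 7 * total
count = -5 + i
count = total // 0
emit(26)
count = e // count
count = 12 - count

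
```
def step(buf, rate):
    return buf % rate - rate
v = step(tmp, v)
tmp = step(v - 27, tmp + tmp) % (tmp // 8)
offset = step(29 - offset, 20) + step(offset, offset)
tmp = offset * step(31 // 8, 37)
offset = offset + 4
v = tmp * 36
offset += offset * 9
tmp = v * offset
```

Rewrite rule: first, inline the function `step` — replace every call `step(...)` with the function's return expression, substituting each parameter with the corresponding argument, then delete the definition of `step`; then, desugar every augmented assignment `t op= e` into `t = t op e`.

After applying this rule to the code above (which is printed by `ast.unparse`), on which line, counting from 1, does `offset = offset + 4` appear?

5

Transformed code:
v = tmp % v - v
tmp = ((v - 27) % (tmp + tmp) - (tmp + tmp)) % (tmp // 8)
offset = (29 - offset) % 20 - 20 + (offset % offset - offset)
tmp = offset * (31 // 8 % 37 - 37)
offset = offset + 4
v = tmp * 36
offset = offset + offset * 9
tmp = v * offset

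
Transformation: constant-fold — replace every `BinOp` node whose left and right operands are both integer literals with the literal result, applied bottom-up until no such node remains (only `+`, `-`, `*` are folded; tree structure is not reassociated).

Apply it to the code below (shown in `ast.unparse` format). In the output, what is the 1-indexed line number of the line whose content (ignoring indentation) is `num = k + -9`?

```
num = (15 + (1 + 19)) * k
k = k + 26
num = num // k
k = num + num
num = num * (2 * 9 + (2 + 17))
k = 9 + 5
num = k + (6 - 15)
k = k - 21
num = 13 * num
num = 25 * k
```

Transformed code:
num = 35 * k
k = k + 26
num = num // k
k = num + num
num = num * 37
k = 14
num = k + -9
k = k - 21
num = 13 * num
num = 25 * k

7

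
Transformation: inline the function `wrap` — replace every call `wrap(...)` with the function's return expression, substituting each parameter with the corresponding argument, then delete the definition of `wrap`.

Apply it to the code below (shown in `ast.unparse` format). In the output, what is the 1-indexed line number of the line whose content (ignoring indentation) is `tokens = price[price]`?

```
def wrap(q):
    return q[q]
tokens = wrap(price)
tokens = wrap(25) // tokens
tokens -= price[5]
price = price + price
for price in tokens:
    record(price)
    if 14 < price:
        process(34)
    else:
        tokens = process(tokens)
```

1

Transformed code:
tokens = price[price]
tokens = 25[25] // tokens
tokens -= price[5]
price = price + price
for price in tokens:
    record(price)
    if 14 < price:
        process(34)
    else:
        tokens = process(tokens)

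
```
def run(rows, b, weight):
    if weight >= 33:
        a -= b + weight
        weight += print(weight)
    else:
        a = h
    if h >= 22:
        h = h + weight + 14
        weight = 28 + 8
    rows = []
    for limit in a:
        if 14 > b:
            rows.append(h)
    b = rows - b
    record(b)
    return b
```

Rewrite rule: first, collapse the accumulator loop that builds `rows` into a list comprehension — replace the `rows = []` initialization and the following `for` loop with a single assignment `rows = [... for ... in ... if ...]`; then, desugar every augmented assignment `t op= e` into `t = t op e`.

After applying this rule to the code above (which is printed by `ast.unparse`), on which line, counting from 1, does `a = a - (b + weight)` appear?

3

Transformed code:
def run(rows, b, weight):
    if weight >= 33:
        a = a - (b + weight)
        weight = weight + print(weight)
    else:
        a = h
    if h >= 22:
        h = h + weight + 14
        weight = 28 + 8
    rows = [h for limit in a if 14 > b]
    b = rows - b
    record(b)
    return b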